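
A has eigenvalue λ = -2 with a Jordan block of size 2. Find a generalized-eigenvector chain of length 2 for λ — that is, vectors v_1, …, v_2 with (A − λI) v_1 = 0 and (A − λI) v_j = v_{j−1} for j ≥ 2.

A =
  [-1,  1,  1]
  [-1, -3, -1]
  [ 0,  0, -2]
A Jordan chain for λ = -2 of length 2:
v_1 = (1, -1, 0)ᵀ
v_2 = (1, 0, 0)ᵀ

Let N = A − (-2)·I. We want v_2 with N^2 v_2 = 0 but N^1 v_2 ≠ 0; then v_{j-1} := N · v_j for j = 2, …, 2.

Pick v_2 = (1, 0, 0)ᵀ.
Then v_1 = N · v_2 = (1, -1, 0)ᵀ.

Sanity check: (A − (-2)·I) v_1 = (0, 0, 0)ᵀ = 0. ✓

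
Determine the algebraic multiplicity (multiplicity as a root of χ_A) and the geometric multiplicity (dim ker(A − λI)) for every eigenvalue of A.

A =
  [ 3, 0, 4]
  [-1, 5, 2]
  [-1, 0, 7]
λ = 5: alg = 3, geom = 2

Step 1 — factor the characteristic polynomial to read off the algebraic multiplicities:
  χ_A(x) = (x - 5)^3

Step 2 — compute geometric multiplicities via the rank-nullity identity g(λ) = n − rank(A − λI):
  rank(A − (5)·I) = 1, so dim ker(A − (5)·I) = n − 1 = 2

Summary:
  λ = 5: algebraic multiplicity = 3, geometric multiplicity = 2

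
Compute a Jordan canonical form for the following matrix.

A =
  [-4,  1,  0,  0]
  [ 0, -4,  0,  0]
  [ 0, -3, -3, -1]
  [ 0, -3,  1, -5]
J_2(-4) ⊕ J_2(-4)

The characteristic polynomial is
  det(x·I − A) = x^4 + 16*x^3 + 96*x^2 + 256*x + 256 = (x + 4)^4

Eigenvalues and multiplicities (the geometric multiplicity of λ is n − rank(A − λI), which equals the number of Jordan blocks for λ):
  λ = -4: algebraic multiplicity = 4, geometric multiplicity = 2

Determining the block sizes for each eigenvalue:
  λ = -4: with am = 4 and gm = 2, the partition is not yet determined (e.g. several partitions of 4 into 2 parts exist). Let N = A − (-4)·I. Computing rank(N^1) = 2, rank(N^2) = 0; the number of blocks of size ≥ j is rank(N^{j−1}) − rank(N^j), giving [2, 2]. So we have 2 block(s) of size 2 → block sizes [2, 2]

Assembling the blocks gives a Jordan form
J =
  [-4,  1,  0,  0]
  [ 0, -4,  0,  0]
  [ 0,  0, -4,  1]
  [ 0,  0,  0, -4]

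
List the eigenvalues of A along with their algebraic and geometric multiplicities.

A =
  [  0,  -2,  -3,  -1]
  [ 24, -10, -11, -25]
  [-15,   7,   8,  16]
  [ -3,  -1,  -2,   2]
λ = 0: alg = 4, geom = 2

Step 1 — factor the characteristic polynomial to read off the algebraic multiplicities:
  χ_A(x) = x^4

Step 2 — compute geometric multiplicities via the rank-nullity identity g(λ) = n − rank(A − λI):
  rank(A − (0)·I) = 2, so dim ker(A − (0)·I) = n − 2 = 2

Summary:
  λ = 0: algebraic multiplicity = 4, geometric multiplicity = 2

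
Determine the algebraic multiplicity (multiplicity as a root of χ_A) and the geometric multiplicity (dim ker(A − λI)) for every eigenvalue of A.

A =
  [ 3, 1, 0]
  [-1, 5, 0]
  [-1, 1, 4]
λ = 4: alg = 3, geom = 2

Step 1 — factor the characteristic polynomial to read off the algebraic multiplicities:
  χ_A(x) = (x - 4)^3

Step 2 — compute geometric multiplicities via the rank-nullity identity g(λ) = n − rank(A − λI):
  rank(A − (4)·I) = 1, so dim ker(A − (4)·I) = n − 1 = 2

Summary:
  λ = 4: algebraic multiplicity = 3, geometric multiplicity = 2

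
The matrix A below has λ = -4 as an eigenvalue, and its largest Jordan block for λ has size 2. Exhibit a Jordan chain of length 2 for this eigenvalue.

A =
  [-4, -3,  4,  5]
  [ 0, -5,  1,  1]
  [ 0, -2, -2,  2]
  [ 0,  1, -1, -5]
A Jordan chain for λ = -4 of length 2:
v_1 = (-3, -1, -2, 1)ᵀ
v_2 = (0, 1, 0, 0)ᵀ

Let N = A − (-4)·I. We want v_2 with N^2 v_2 = 0 but N^1 v_2 ≠ 0; then v_{j-1} := N · v_j for j = 2, …, 2.

Pick v_2 = (0, 1, 0, 0)ᵀ.
Then v_1 = N · v_2 = (-3, -1, -2, 1)ᵀ.

Sanity check: (A − (-4)·I) v_1 = (0, 0, 0, 0)ᵀ = 0. ✓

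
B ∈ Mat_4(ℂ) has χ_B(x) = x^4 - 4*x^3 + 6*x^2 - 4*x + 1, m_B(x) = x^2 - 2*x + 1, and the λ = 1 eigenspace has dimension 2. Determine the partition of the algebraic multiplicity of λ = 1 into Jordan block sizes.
Block sizes for λ = 1: [2, 2]

Step 1 — from the characteristic polynomial, algebraic multiplicity of λ = 1 is 4. From dim ker(B − (1)·I) = 2, there are exactly 2 Jordan blocks for λ = 1.
Step 2 — from the minimal polynomial, the factor (x − 1)^2 tells us the largest block for λ = 1 has size 2.
Step 3 — with total size 4, 2 blocks, and largest block 2, the block sizes (in nonincreasing order) are [2, 2].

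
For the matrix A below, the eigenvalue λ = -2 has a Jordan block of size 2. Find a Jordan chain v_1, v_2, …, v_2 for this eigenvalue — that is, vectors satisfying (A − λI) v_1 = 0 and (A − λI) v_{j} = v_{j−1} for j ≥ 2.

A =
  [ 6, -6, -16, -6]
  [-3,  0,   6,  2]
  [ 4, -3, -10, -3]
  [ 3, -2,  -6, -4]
A Jordan chain for λ = -2 of length 2:
v_1 = (8, -3, 4, 3)ᵀ
v_2 = (1, 0, 0, 0)ᵀ

Let N = A − (-2)·I. We want v_2 with N^2 v_2 = 0 but N^1 v_2 ≠ 0; then v_{j-1} := N · v_j for j = 2, …, 2.

Pick v_2 = (1, 0, 0, 0)ᵀ.
Then v_1 = N · v_2 = (8, -3, 4, 3)ᵀ.

Sanity check: (A − (-2)·I) v_1 = (0, 0, 0, 0)ᵀ = 0. ✓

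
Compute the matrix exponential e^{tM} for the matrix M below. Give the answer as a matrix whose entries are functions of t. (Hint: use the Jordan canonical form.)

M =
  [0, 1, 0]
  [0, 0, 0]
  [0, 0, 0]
e^{tM} =
  [1, t, 0]
  [0, 1, 0]
  [0, 0, 1]

Strategy: write M = P · J · P⁻¹ where J is a Jordan canonical form, so e^{tM} = P · e^{tJ} · P⁻¹, and e^{tJ} can be computed block-by-block.

M has Jordan form
J =
  [0, 1, 0]
  [0, 0, 0]
  [0, 0, 0]
(up to reordering of blocks).

Per-block formulas:
  For a 1×1 block at λ = 0: exp(t · [0]) = [e^(0t)].
  For a 2×2 Jordan block J_2(0): exp(t · J_2(0)) = e^(0t)·(I + t·N), where N is the 2×2 nilpotent shift.

After assembling e^{tJ} and conjugating by P, we get:

e^{tM} =
  [1, t, 0]
  [0, 1, 0]
  [0, 0, 1]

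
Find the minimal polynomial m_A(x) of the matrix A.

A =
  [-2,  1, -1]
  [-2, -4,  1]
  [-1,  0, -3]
x^3 + 9*x^2 + 27*x + 27

The characteristic polynomial is χ_A(x) = (x + 3)^3, so the eigenvalues are known. The minimal polynomial is
  m_A(x) = Π_λ (x − λ)^{k_λ}
where k_λ is the size of the *largest* Jordan block for λ (equivalently, the smallest k with (A − λI)^k v = 0 for every generalised eigenvector v of λ).

  λ = -3: largest Jordan block has size 3, contributing (x + 3)^3

So m_A(x) = (x + 3)^3 = x^3 + 9*x^2 + 27*x + 27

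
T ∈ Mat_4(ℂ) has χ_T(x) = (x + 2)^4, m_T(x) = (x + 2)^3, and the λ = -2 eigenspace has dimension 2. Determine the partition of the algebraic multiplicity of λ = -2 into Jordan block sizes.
Block sizes for λ = -2: [3, 1]

Step 1 — from the characteristic polynomial, algebraic multiplicity of λ = -2 is 4. From dim ker(T − (-2)·I) = 2, there are exactly 2 Jordan blocks for λ = -2.
Step 2 — from the minimal polynomial, the factor (x + 2)^3 tells us the largest block for λ = -2 has size 3.
Step 3 — with total size 4, 2 blocks, and largest block 3, the block sizes (in nonincreasing order) are [3, 1].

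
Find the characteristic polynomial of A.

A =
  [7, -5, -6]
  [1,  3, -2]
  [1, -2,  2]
x^3 - 12*x^2 + 48*x - 64

Expanding det(x·I − A) (e.g. by cofactor expansion or by noting that A is similar to its Jordan form J, which has the same characteristic polynomial as A) gives
  χ_A(x) = x^3 - 12*x^2 + 48*x - 64
which factors as (x - 4)^3. The eigenvalues (with algebraic multiplicities) are λ = 4 with multiplicity 3.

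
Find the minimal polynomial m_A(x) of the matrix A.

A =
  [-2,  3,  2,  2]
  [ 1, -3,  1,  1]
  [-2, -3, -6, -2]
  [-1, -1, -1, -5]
x^3 + 12*x^2 + 48*x + 64

The characteristic polynomial is χ_A(x) = (x + 4)^4, so the eigenvalues are known. The minimal polynomial is
  m_A(x) = Π_λ (x − λ)^{k_λ}
where k_λ is the size of the *largest* Jordan block for λ (equivalently, the smallest k with (A − λI)^k v = 0 for every generalised eigenvector v of λ).

  λ = -4: largest Jordan block has size 3, contributing (x + 4)^3

So m_A(x) = (x + 4)^3 = x^3 + 12*x^2 + 48*x + 64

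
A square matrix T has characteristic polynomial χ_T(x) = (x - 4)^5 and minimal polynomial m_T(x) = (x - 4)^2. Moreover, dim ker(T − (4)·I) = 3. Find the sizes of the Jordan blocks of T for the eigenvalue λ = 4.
Block sizes for λ = 4: [2, 2, 1]

Step 1 — from the characteristic polynomial, algebraic multiplicity of λ = 4 is 5. From dim ker(T − (4)·I) = 3, there are exactly 3 Jordan blocks for λ = 4.
Step 2 — from the minimal polynomial, the factor (x − 4)^2 tells us the largest block for λ = 4 has size 2.
Step 3 — with total size 5, 3 blocks, and largest block 2, the block sizes (in nonincreasing order) are [2, 2, 1].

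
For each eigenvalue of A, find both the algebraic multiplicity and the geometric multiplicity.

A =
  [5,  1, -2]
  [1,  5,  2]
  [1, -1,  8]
λ = 6: alg = 3, geom = 2

Step 1 — factor the characteristic polynomial to read off the algebraic multiplicities:
  χ_A(x) = (x - 6)^3

Step 2 — compute geometric multiplicities via the rank-nullity identity g(λ) = n − rank(A − λI):
  rank(A − (6)·I) = 1, so dim ker(A − (6)·I) = n − 1 = 2

Summary:
  λ = 6: algebraic multiplicity = 3, geometric multiplicity = 2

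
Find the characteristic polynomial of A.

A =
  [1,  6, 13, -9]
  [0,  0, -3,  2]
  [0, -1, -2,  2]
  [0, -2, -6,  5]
x^4 - 4*x^3 + 6*x^2 - 4*x + 1

Expanding det(x·I − A) (e.g. by cofactor expansion or by noting that A is similar to its Jordan form J, which has the same characteristic polynomial as A) gives
  χ_A(x) = x^4 - 4*x^3 + 6*x^2 - 4*x + 1
which factors as (x - 1)^4. The eigenvalues (with algebraic multiplicities) are λ = 1 with multiplicity 4.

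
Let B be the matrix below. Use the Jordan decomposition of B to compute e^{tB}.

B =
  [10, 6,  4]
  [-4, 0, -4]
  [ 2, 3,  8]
e^{tB} =
  [4*t*exp(6*t) + exp(6*t), 6*t*exp(6*t), 4*t*exp(6*t)]
  [-4*t*exp(6*t), -6*t*exp(6*t) + exp(6*t), -4*t*exp(6*t)]
  [2*t*exp(6*t), 3*t*exp(6*t), 2*t*exp(6*t) + exp(6*t)]

Strategy: write B = P · J · P⁻¹ where J is a Jordan canonical form, so e^{tB} = P · e^{tJ} · P⁻¹, and e^{tJ} can be computed block-by-block.

B has Jordan form
J =
  [6, 1, 0]
  [0, 6, 0]
  [0, 0, 6]
(up to reordering of blocks).

Per-block formulas:
  For a 2×2 Jordan block J_2(6): exp(t · J_2(6)) = e^(6t)·(I + t·N), where N is the 2×2 nilpotent shift.
  For a 1×1 block at λ = 6: exp(t · [6]) = [e^(6t)].

After assembling e^{tJ} and conjugating by P, we get:

e^{tB} =
  [4*t*exp(6*t) + exp(6*t), 6*t*exp(6*t), 4*t*exp(6*t)]
  [-4*t*exp(6*t), -6*t*exp(6*t) + exp(6*t), -4*t*exp(6*t)]
  [2*t*exp(6*t), 3*t*exp(6*t), 2*t*exp(6*t) + exp(6*t)]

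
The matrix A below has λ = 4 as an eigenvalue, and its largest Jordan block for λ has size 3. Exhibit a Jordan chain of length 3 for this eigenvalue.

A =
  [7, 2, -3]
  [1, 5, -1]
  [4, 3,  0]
A Jordan chain for λ = 4 of length 3:
v_1 = (-1, 0, -1)ᵀ
v_2 = (3, 1, 4)ᵀ
v_3 = (1, 0, 0)ᵀ

Let N = A − (4)·I. We want v_3 with N^3 v_3 = 0 but N^2 v_3 ≠ 0; then v_{j-1} := N · v_j for j = 3, …, 2.

Pick v_3 = (1, 0, 0)ᵀ.
Then v_2 = N · v_3 = (3, 1, 4)ᵀ.
Then v_1 = N · v_2 = (-1, 0, -1)ᵀ.

Sanity check: (A − (4)·I) v_1 = (0, 0, 0)ᵀ = 0. ✓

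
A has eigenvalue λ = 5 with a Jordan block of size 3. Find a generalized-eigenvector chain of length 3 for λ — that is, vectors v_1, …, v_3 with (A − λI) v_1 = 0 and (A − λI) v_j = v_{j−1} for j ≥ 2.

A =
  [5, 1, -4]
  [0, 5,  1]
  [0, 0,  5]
A Jordan chain for λ = 5 of length 3:
v_1 = (1, 0, 0)ᵀ
v_2 = (-4, 1, 0)ᵀ
v_3 = (0, 0, 1)ᵀ

Let N = A − (5)·I. We want v_3 with N^3 v_3 = 0 but N^2 v_3 ≠ 0; then v_{j-1} := N · v_j for j = 3, …, 2.

Pick v_3 = (0, 0, 1)ᵀ.
Then v_2 = N · v_3 = (-4, 1, 0)ᵀ.
Then v_1 = N · v_2 = (1, 0, 0)ᵀ.

Sanity check: (A − (5)·I) v_1 = (0, 0, 0)ᵀ = 0. ✓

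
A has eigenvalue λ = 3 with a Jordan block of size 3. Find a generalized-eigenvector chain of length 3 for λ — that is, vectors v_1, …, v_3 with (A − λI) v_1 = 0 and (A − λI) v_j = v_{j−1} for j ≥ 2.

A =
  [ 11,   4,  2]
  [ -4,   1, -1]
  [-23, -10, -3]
A Jordan chain for λ = 3 of length 3:
v_1 = (2, -1, -6)ᵀ
v_2 = (8, -4, -23)ᵀ
v_3 = (1, 0, 0)ᵀ

Let N = A − (3)·I. We want v_3 with N^3 v_3 = 0 but N^2 v_3 ≠ 0; then v_{j-1} := N · v_j for j = 3, …, 2.

Pick v_3 = (1, 0, 0)ᵀ.
Then v_2 = N · v_3 = (8, -4, -23)ᵀ.
Then v_1 = N · v_2 = (2, -1, -6)ᵀ.

Sanity check: (A − (3)·I) v_1 = (0, 0, 0)ᵀ = 0. ✓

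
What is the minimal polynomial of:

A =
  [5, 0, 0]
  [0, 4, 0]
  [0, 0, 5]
x^2 - 9*x + 20

The characteristic polynomial is χ_A(x) = (x - 5)^2*(x - 4), so the eigenvalues are known. The minimal polynomial is
  m_A(x) = Π_λ (x − λ)^{k_λ}
where k_λ is the size of the *largest* Jordan block for λ (equivalently, the smallest k with (A − λI)^k v = 0 for every generalised eigenvector v of λ).

  λ = 4: largest Jordan block has size 1, contributing (x − 4)
  λ = 5: largest Jordan block has size 1, contributing (x − 5)

So m_A(x) = (x - 5)*(x - 4) = x^2 - 9*x + 20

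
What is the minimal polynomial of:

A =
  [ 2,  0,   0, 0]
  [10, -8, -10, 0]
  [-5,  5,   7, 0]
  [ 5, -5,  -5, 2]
x^2 + x - 6

The characteristic polynomial is χ_A(x) = (x - 2)^3*(x + 3), so the eigenvalues are known. The minimal polynomial is
  m_A(x) = Π_λ (x − λ)^{k_λ}
where k_λ is the size of the *largest* Jordan block for λ (equivalently, the smallest k with (A − λI)^k v = 0 for every generalised eigenvector v of λ).

  λ = -3: largest Jordan block has size 1, contributing (x + 3)
  λ = 2: largest Jordan block has size 1, contributing (x − 2)

So m_A(x) = (x - 2)*(x + 3) = x^2 + x - 6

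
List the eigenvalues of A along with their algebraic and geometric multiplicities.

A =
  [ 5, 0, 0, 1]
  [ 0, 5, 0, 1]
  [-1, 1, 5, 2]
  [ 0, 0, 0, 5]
λ = 5: alg = 4, geom = 2

Step 1 — factor the characteristic polynomial to read off the algebraic multiplicities:
  χ_A(x) = (x - 5)^4

Step 2 — compute geometric multiplicities via the rank-nullity identity g(λ) = n − rank(A − λI):
  rank(A − (5)·I) = 2, so dim ker(A − (5)·I) = n − 2 = 2

Summary:
  λ = 5: algebraic multiplicity = 4, geometric multiplicity = 2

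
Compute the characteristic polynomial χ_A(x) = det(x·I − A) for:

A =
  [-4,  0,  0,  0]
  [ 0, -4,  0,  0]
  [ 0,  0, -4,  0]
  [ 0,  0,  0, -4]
x^4 + 16*x^3 + 96*x^2 + 256*x + 256

Expanding det(x·I − A) (e.g. by cofactor expansion or by noting that A is similar to its Jordan form J, which has the same characteristic polynomial as A) gives
  χ_A(x) = x^4 + 16*x^3 + 96*x^2 + 256*x + 256
which factors as (x + 4)^4. The eigenvalues (with algebraic multiplicities) are λ = -4 with multiplicity 4.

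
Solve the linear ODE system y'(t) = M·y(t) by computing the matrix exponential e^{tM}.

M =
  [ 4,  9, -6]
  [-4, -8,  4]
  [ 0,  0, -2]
e^{tM} =
  [6*t*exp(-2*t) + exp(-2*t), 9*t*exp(-2*t), -6*t*exp(-2*t)]
  [-4*t*exp(-2*t), -6*t*exp(-2*t) + exp(-2*t), 4*t*exp(-2*t)]
  [0, 0, exp(-2*t)]

Strategy: write M = P · J · P⁻¹ where J is a Jordan canonical form, so e^{tM} = P · e^{tJ} · P⁻¹, and e^{tJ} can be computed block-by-block.

M has Jordan form
J =
  [-2,  1,  0]
  [ 0, -2,  0]
  [ 0,  0, -2]
(up to reordering of blocks).

Per-block formulas:
  For a 2×2 Jordan block J_2(-2): exp(t · J_2(-2)) = e^(-2t)·(I + t·N), where N is the 2×2 nilpotent shift.
  For a 1×1 block at λ = -2: exp(t · [-2]) = [e^(-2t)].

After assembling e^{tJ} and conjugating by P, we get:

e^{tM} =
  [6*t*exp(-2*t) + exp(-2*t), 9*t*exp(-2*t), -6*t*exp(-2*t)]
  [-4*t*exp(-2*t), -6*t*exp(-2*t) + exp(-2*t), 4*t*exp(-2*t)]
  [0, 0, exp(-2*t)]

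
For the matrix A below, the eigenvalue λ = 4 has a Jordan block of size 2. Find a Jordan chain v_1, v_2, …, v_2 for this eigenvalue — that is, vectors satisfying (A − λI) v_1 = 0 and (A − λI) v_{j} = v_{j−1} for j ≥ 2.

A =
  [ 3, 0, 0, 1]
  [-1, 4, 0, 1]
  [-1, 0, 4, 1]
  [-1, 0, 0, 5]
A Jordan chain for λ = 4 of length 2:
v_1 = (-1, -1, -1, -1)ᵀ
v_2 = (1, 0, 0, 0)ᵀ

Let N = A − (4)·I. We want v_2 with N^2 v_2 = 0 but N^1 v_2 ≠ 0; then v_{j-1} := N · v_j for j = 2, …, 2.

Pick v_2 = (1, 0, 0, 0)ᵀ.
Then v_1 = N · v_2 = (-1, -1, -1, -1)ᵀ.

Sanity check: (A − (4)·I) v_1 = (0, 0, 0, 0)ᵀ = 0. ✓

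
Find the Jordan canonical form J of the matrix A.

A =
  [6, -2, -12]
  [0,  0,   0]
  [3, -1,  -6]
J_2(0) ⊕ J_1(0)

The characteristic polynomial is
  det(x·I − A) = x^3

Eigenvalues and multiplicities (the geometric multiplicity of λ is n − rank(A − λI), which equals the number of Jordan blocks for λ):
  λ = 0: algebraic multiplicity = 3, geometric multiplicity = 2

Determining the block sizes for each eigenvalue:
  λ = 0: 2 blocks summing to 3 forces exactly one block of size 2 and the rest size 1 → block sizes [2, 1]

Assembling the blocks gives a Jordan form
J =
  [0, 1, 0]
  [0, 0, 0]
  [0, 0, 0]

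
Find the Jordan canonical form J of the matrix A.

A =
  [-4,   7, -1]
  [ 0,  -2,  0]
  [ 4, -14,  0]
J_2(-2) ⊕ J_1(-2)

The characteristic polynomial is
  det(x·I − A) = x^3 + 6*x^2 + 12*x + 8 = (x + 2)^3

Eigenvalues and multiplicities (the geometric multiplicity of λ is n − rank(A − λI), which equals the number of Jordan blocks for λ):
  λ = -2: algebraic multiplicity = 3, geometric multiplicity = 2

Determining the block sizes for each eigenvalue:
  λ = -2: 2 blocks summing to 3 forces exactly one block of size 2 and the rest size 1 → block sizes [2, 1]

Assembling the blocks gives a Jordan form
J =
  [-2,  1,  0]
  [ 0, -2,  0]
  [ 0,  0, -2]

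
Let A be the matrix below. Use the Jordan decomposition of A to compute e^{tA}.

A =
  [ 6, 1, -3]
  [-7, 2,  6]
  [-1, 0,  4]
e^{tA} =
  [2*t*exp(4*t) + exp(4*t), t*exp(4*t), -3*t*exp(4*t)]
  [-3*t^2*exp(4*t) - 7*t*exp(4*t), -3*t^2*exp(4*t)/2 - 2*t*exp(4*t) + exp(4*t), 9*t^2*exp(4*t)/2 + 6*t*exp(4*t)]
  [-t^2*exp(4*t) - t*exp(4*t), -t^2*exp(4*t)/2, 3*t^2*exp(4*t)/2 + exp(4*t)]

Strategy: write A = P · J · P⁻¹ where J is a Jordan canonical form, so e^{tA} = P · e^{tJ} · P⁻¹, and e^{tJ} can be computed block-by-block.

A has Jordan form
J =
  [4, 1, 0]
  [0, 4, 1]
  [0, 0, 4]
(up to reordering of blocks).

Per-block formulas:
  For a 3×3 Jordan block J_3(4): exp(t · J_3(4)) = e^(4t)·(I + t·N + (t^2/2)·N^2), where N is the 3×3 nilpotent shift.

After assembling e^{tJ} and conjugating by P, we get:

e^{tA} =
  [2*t*exp(4*t) + exp(4*t), t*exp(4*t), -3*t*exp(4*t)]
  [-3*t^2*exp(4*t) - 7*t*exp(4*t), -3*t^2*exp(4*t)/2 - 2*t*exp(4*t) + exp(4*t), 9*t^2*exp(4*t)/2 + 6*t*exp(4*t)]
  [-t^2*exp(4*t) - t*exp(4*t), -t^2*exp(4*t)/2, 3*t^2*exp(4*t)/2 + exp(4*t)]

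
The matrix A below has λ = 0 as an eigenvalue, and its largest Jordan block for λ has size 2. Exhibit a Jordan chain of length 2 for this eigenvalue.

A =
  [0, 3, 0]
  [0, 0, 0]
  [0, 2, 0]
A Jordan chain for λ = 0 of length 2:
v_1 = (3, 0, 2)ᵀ
v_2 = (0, 1, 0)ᵀ

Let N = A − (0)·I. We want v_2 with N^2 v_2 = 0 but N^1 v_2 ≠ 0; then v_{j-1} := N · v_j for j = 2, …, 2.

Pick v_2 = (0, 1, 0)ᵀ.
Then v_1 = N · v_2 = (3, 0, 2)ᵀ.

Sanity check: (A − (0)·I) v_1 = (0, 0, 0)ᵀ = 0. ✓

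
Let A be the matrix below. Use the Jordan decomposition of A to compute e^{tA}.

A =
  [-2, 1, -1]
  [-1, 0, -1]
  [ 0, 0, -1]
e^{tA} =
  [-t*exp(-t) + exp(-t), t*exp(-t), -t*exp(-t)]
  [-t*exp(-t), t*exp(-t) + exp(-t), -t*exp(-t)]
  [0, 0, exp(-t)]

Strategy: write A = P · J · P⁻¹ where J is a Jordan canonical form, so e^{tA} = P · e^{tJ} · P⁻¹, and e^{tJ} can be computed block-by-block.

A has Jordan form
J =
  [-1,  1,  0]
  [ 0, -1,  0]
  [ 0,  0, -1]
(up to reordering of blocks).

Per-block formulas:
  For a 2×2 Jordan block J_2(-1): exp(t · J_2(-1)) = e^(-1t)·(I + t·N), where N is the 2×2 nilpotent shift.
  For a 1×1 block at λ = -1: exp(t · [-1]) = [e^(-1t)].

After assembling e^{tJ} and conjugating by P, we get:

e^{tA} =
  [-t*exp(-t) + exp(-t), t*exp(-t), -t*exp(-t)]
  [-t*exp(-t), t*exp(-t) + exp(-t), -t*exp(-t)]
  [0, 0, exp(-t)]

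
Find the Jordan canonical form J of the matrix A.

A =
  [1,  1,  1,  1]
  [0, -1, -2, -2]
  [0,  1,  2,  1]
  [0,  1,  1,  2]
J_2(1) ⊕ J_1(1) ⊕ J_1(1)

The characteristic polynomial is
  det(x·I − A) = x^4 - 4*x^3 + 6*x^2 - 4*x + 1 = (x - 1)^4

Eigenvalues and multiplicities (the geometric multiplicity of λ is n − rank(A − λI), which equals the number of Jordan blocks for λ):
  λ = 1: algebraic multiplicity = 4, geometric multiplicity = 3

Determining the block sizes for each eigenvalue:
  λ = 1: 3 blocks summing to 4 forces exactly one block of size 2 and the rest size 1 → block sizes [2, 1, 1]

Assembling the blocks gives a Jordan form
J =
  [1, 1, 0, 0]
  [0, 1, 0, 0]
  [0, 0, 1, 0]
  [0, 0, 0, 1]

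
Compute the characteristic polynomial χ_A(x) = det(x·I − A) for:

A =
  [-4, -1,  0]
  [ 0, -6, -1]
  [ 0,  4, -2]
x^3 + 12*x^2 + 48*x + 64

Expanding det(x·I − A) (e.g. by cofactor expansion or by noting that A is similar to its Jordan form J, which has the same characteristic polynomial as A) gives
  χ_A(x) = x^3 + 12*x^2 + 48*x + 64
which factors as (x + 4)^3. The eigenvalues (with algebraic multiplicities) are λ = -4 with multiplicity 3.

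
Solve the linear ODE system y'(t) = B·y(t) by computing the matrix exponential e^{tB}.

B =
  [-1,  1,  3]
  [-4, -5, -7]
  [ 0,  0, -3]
e^{tB} =
  [2*t*exp(-3*t) + exp(-3*t), t*exp(-3*t), -t^2*exp(-3*t)/2 + 3*t*exp(-3*t)]
  [-4*t*exp(-3*t), -2*t*exp(-3*t) + exp(-3*t), t^2*exp(-3*t) - 7*t*exp(-3*t)]
  [0, 0, exp(-3*t)]

Strategy: write B = P · J · P⁻¹ where J is a Jordan canonical form, so e^{tB} = P · e^{tJ} · P⁻¹, and e^{tJ} can be computed block-by-block.

B has Jordan form
J =
  [-3,  1,  0]
  [ 0, -3,  1]
  [ 0,  0, -3]
(up to reordering of blocks).

Per-block formulas:
  For a 3×3 Jordan block J_3(-3): exp(t · J_3(-3)) = e^(-3t)·(I + t·N + (t^2/2)·N^2), where N is the 3×3 nilpotent shift.

After assembling e^{tJ} and conjugating by P, we get:

e^{tB} =
  [2*t*exp(-3*t) + exp(-3*t), t*exp(-3*t), -t^2*exp(-3*t)/2 + 3*t*exp(-3*t)]
  [-4*t*exp(-3*t), -2*t*exp(-3*t) + exp(-3*t), t^2*exp(-3*t) - 7*t*exp(-3*t)]
  [0, 0, exp(-3*t)]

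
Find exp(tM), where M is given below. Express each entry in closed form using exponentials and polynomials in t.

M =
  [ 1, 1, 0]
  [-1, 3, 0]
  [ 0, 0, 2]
e^{tM} =
  [-t*exp(2*t) + exp(2*t), t*exp(2*t), 0]
  [-t*exp(2*t), t*exp(2*t) + exp(2*t), 0]
  [0, 0, exp(2*t)]

Strategy: write M = P · J · P⁻¹ where J is a Jordan canonical form, so e^{tM} = P · e^{tJ} · P⁻¹, and e^{tJ} can be computed block-by-block.

M has Jordan form
J =
  [2, 1, 0]
  [0, 2, 0]
  [0, 0, 2]
(up to reordering of blocks).

Per-block formulas:
  For a 1×1 block at λ = 2: exp(t · [2]) = [e^(2t)].
  For a 2×2 Jordan block J_2(2): exp(t · J_2(2)) = e^(2t)·(I + t·N), where N is the 2×2 nilpotent shift.

After assembling e^{tJ} and conjugating by P, we get:

e^{tM} =
  [-t*exp(2*t) + exp(2*t), t*exp(2*t), 0]
  [-t*exp(2*t), t*exp(2*t) + exp(2*t), 0]
  [0, 0, exp(2*t)]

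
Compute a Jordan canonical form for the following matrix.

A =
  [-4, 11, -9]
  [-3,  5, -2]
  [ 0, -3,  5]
J_3(2)

The characteristic polynomial is
  det(x·I − A) = x^3 - 6*x^2 + 12*x - 8 = (x - 2)^3

Eigenvalues and multiplicities (the geometric multiplicity of λ is n − rank(A − λI), which equals the number of Jordan blocks for λ):
  λ = 2: algebraic multiplicity = 3, geometric multiplicity = 1

Determining the block sizes for each eigenvalue:
  λ = 2: one block (gm = 1), so the single block has size am = 3 → block sizes [3]

Assembling the blocks gives a Jordan form
J =
  [2, 1, 0]
  [0, 2, 1]
  [0, 0, 2]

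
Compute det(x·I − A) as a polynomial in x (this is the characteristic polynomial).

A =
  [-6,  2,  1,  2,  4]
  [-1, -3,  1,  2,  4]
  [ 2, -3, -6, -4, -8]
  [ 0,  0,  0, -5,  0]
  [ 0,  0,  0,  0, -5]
x^5 + 25*x^4 + 250*x^3 + 1250*x^2 + 3125*x + 3125

Expanding det(x·I − A) (e.g. by cofactor expansion or by noting that A is similar to its Jordan form J, which has the same characteristic polynomial as A) gives
  χ_A(x) = x^5 + 25*x^4 + 250*x^3 + 1250*x^2 + 3125*x + 3125
which factors as (x + 5)^5. The eigenvalues (with algebraic multiplicities) are λ = -5 with multiplicity 5.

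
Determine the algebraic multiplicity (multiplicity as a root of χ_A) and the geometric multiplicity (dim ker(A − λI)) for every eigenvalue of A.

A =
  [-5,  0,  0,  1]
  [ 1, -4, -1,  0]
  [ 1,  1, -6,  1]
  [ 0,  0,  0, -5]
λ = -5: alg = 4, geom = 2

Step 1 — factor the characteristic polynomial to read off the algebraic multiplicities:
  χ_A(x) = (x + 5)^4

Step 2 — compute geometric multiplicities via the rank-nullity identity g(λ) = n − rank(A − λI):
  rank(A − (-5)·I) = 2, so dim ker(A − (-5)·I) = n − 2 = 2

Summary:
  λ = -5: algebraic multiplicity = 4, geometric multiplicity = 2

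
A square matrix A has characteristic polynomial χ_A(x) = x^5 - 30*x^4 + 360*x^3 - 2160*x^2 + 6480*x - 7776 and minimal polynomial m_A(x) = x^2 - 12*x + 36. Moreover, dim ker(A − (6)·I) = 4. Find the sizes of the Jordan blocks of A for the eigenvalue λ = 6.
Block sizes for λ = 6: [2, 1, 1, 1]

Step 1 — from the characteristic polynomial, algebraic multiplicity of λ = 6 is 5. From dim ker(A − (6)·I) = 4, there are exactly 4 Jordan blocks for λ = 6.
Step 2 — from the minimal polynomial, the factor (x − 6)^2 tells us the largest block for λ = 6 has size 2.
Step 3 — with total size 5, 4 blocks, and largest block 2, the block sizes (in nonincreasing order) are [2, 1, 1, 1].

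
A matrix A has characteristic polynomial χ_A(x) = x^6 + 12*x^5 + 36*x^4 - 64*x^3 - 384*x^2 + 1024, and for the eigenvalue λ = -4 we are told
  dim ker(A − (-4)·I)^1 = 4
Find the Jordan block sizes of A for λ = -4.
Block sizes for λ = -4: [1, 1, 1, 1]

From the dimensions of kernels of powers, the number of Jordan blocks of size at least j is d_j − d_{j−1} where d_j = dim ker(N^j) (with d_0 = 0). Computing the differences gives [4].
The number of blocks of size exactly k is (#blocks of size ≥ k) − (#blocks of size ≥ k + 1), so the partition is: 4 block(s) of size 1.
In nonincreasing order the block sizes are [1, 1, 1, 1].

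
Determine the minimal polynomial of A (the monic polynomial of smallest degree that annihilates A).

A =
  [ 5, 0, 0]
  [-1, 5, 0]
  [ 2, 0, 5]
x^2 - 10*x + 25

The characteristic polynomial is χ_A(x) = (x - 5)^3, so the eigenvalues are known. The minimal polynomial is
  m_A(x) = Π_λ (x − λ)^{k_λ}
where k_λ is the size of the *largest* Jordan block for λ (equivalently, the smallest k with (A − λI)^k v = 0 for every generalised eigenvector v of λ).

  λ = 5: largest Jordan block has size 2, contributing (x − 5)^2

So m_A(x) = (x - 5)^2 = x^2 - 10*x + 25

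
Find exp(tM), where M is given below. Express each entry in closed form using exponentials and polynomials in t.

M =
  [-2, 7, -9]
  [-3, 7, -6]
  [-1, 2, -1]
e^{tM} =
  [-3*exp(2*t) + 4*exp(t), 4*t*exp(t) + 3*exp(2*t) - 3*exp(t), -12*t*exp(t) + 3*exp(2*t) - 3*exp(t)]
  [-3*exp(2*t) + 3*exp(t), 3*t*exp(t) + 3*exp(2*t) - 2*exp(t), -9*t*exp(t) + 3*exp(2*t) - 3*exp(t)]
  [-exp(2*t) + exp(t), t*exp(t) + exp(2*t) - exp(t), -3*t*exp(t) + exp(2*t)]

Strategy: write M = P · J · P⁻¹ where J is a Jordan canonical form, so e^{tM} = P · e^{tJ} · P⁻¹, and e^{tJ} can be computed block-by-block.

M has Jordan form
J =
  [1, 1, 0]
  [0, 1, 0]
  [0, 0, 2]
(up to reordering of blocks).

Per-block formulas:
  For a 2×2 Jordan block J_2(1): exp(t · J_2(1)) = e^(1t)·(I + t·N), where N is the 2×2 nilpotent shift.
  For a 1×1 block at λ = 2: exp(t · [2]) = [e^(2t)].

After assembling e^{tJ} and conjugating by P, we get:

e^{tM} =
  [-3*exp(2*t) + 4*exp(t), 4*t*exp(t) + 3*exp(2*t) - 3*exp(t), -12*t*exp(t) + 3*exp(2*t) - 3*exp(t)]
  [-3*exp(2*t) + 3*exp(t), 3*t*exp(t) + 3*exp(2*t) - 2*exp(t), -9*t*exp(t) + 3*exp(2*t) - 3*exp(t)]
  [-exp(2*t) + exp(t), t*exp(t) + exp(2*t) - exp(t), -3*t*exp(t) + exp(2*t)]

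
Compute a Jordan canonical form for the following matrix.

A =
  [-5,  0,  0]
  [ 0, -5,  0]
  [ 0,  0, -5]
J_1(-5) ⊕ J_1(-5) ⊕ J_1(-5)

The characteristic polynomial is
  det(x·I − A) = x^3 + 15*x^2 + 75*x + 125 = (x + 5)^3

Eigenvalues and multiplicities (the geometric multiplicity of λ is n − rank(A − λI), which equals the number of Jordan blocks for λ):
  λ = -5: algebraic multiplicity = 3, geometric multiplicity = 3

Determining the block sizes for each eigenvalue:
  λ = -5: gm = am = 3, so every block has size 1 → block sizes [1, 1, 1]

Assembling the blocks gives a Jordan form
J =
  [-5,  0,  0]
  [ 0, -5,  0]
  [ 0,  0, -5]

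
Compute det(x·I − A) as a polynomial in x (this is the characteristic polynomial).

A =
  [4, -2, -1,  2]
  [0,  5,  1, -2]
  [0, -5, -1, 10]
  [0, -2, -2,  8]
x^4 - 16*x^3 + 96*x^2 - 256*x + 256

Expanding det(x·I − A) (e.g. by cofactor expansion or by noting that A is similar to its Jordan form J, which has the same characteristic polynomial as A) gives
  χ_A(x) = x^4 - 16*x^3 + 96*x^2 - 256*x + 256
which factors as (x - 4)^4. The eigenvalues (with algebraic multiplicities) are λ = 4 with multiplicity 4.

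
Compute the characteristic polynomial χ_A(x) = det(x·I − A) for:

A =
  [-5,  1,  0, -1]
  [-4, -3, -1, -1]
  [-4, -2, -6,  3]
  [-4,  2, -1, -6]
x^4 + 20*x^3 + 150*x^2 + 500*x + 625

Expanding det(x·I − A) (e.g. by cofactor expansion or by noting that A is similar to its Jordan form J, which has the same characteristic polynomial as A) gives
  χ_A(x) = x^4 + 20*x^3 + 150*x^2 + 500*x + 625
which factors as (x + 5)^4. The eigenvalues (with algebraic multiplicities) are λ = -5 with multiplicity 4.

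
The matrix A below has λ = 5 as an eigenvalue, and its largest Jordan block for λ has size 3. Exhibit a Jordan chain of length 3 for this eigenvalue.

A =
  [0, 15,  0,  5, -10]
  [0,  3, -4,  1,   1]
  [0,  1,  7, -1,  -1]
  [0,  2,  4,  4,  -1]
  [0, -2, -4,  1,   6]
A Jordan chain for λ = 5 of length 3:
v_1 = (0, 2, -1, -2, 2)ᵀ
v_2 = (0, 1, -1, -1, 1)ᵀ
v_3 = (1, 0, 0, 1, 0)ᵀ

Let N = A − (5)·I. We want v_3 with N^3 v_3 = 0 but N^2 v_3 ≠ 0; then v_{j-1} := N · v_j for j = 3, …, 2.

Pick v_3 = (1, 0, 0, 1, 0)ᵀ.
Then v_2 = N · v_3 = (0, 1, -1, -1, 1)ᵀ.
Then v_1 = N · v_2 = (0, 2, -1, -2, 2)ᵀ.

Sanity check: (A − (5)·I) v_1 = (0, 0, 0, 0, 0)ᵀ = 0. ✓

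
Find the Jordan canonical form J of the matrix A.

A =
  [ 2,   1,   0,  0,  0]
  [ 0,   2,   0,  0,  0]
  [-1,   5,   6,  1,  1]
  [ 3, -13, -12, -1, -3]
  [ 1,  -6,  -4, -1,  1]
J_2(2) ⊕ J_2(2) ⊕ J_1(2)

The characteristic polynomial is
  det(x·I − A) = x^5 - 10*x^4 + 40*x^3 - 80*x^2 + 80*x - 32 = (x - 2)^5

Eigenvalues and multiplicities (the geometric multiplicity of λ is n − rank(A − λI), which equals the number of Jordan blocks for λ):
  λ = 2: algebraic multiplicity = 5, geometric multiplicity = 3

Determining the block sizes for each eigenvalue:
  λ = 2: with am = 5 and gm = 3, the partition is not yet determined (e.g. several partitions of 5 into 3 parts exist). Let N = A − (2)·I. Computing rank(N^1) = 2, rank(N^2) = 0; the number of blocks of size ≥ j is rank(N^{j−1}) − rank(N^j), giving [3, 2]. So we have 2 block(s) of size 2, 1 block(s) of size 1 → block sizes [2, 2, 1]

Assembling the blocks gives a Jordan form
J =
  [2, 1, 0, 0, 0]
  [0, 2, 0, 0, 0]
  [0, 0, 2, 1, 0]
  [0, 0, 0, 2, 0]
  [0, 0, 0, 0, 2]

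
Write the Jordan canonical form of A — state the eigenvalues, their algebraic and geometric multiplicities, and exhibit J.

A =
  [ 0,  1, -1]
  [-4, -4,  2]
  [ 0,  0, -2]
J_2(-2) ⊕ J_1(-2)

The characteristic polynomial is
  det(x·I − A) = x^3 + 6*x^2 + 12*x + 8 = (x + 2)^3

Eigenvalues and multiplicities (the geometric multiplicity of λ is n − rank(A − λI), which equals the number of Jordan blocks for λ):
  λ = -2: algebraic multiplicity = 3, geometric multiplicity = 2

Determining the block sizes for each eigenvalue:
  λ = -2: 2 blocks summing to 3 forces exactly one block of size 2 and the rest size 1 → block sizes [2, 1]

Assembling the blocks gives a Jordan form
J =
  [-2,  1,  0]
  [ 0, -2,  0]
  [ 0,  0, -2]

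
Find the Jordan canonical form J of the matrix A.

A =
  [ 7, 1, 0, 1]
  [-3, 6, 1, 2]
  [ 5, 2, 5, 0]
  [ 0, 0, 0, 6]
J_3(6) ⊕ J_1(6)

The characteristic polynomial is
  det(x·I − A) = x^4 - 24*x^3 + 216*x^2 - 864*x + 1296 = (x - 6)^4

Eigenvalues and multiplicities (the geometric multiplicity of λ is n − rank(A − λI), which equals the number of Jordan blocks for λ):
  λ = 6: algebraic multiplicity = 4, geometric multiplicity = 2

Determining the block sizes for each eigenvalue:
  λ = 6: with am = 4 and gm = 2, the partition is not yet determined (e.g. several partitions of 4 into 2 parts exist). Let N = A − (6)·I. Computing rank(N^1) = 2, rank(N^2) = 1, rank(N^3) = 0; the number of blocks of size ≥ j is rank(N^{j−1}) − rank(N^j), giving [2, 1, 1]. So we have 1 block(s) of size 3, 1 block(s) of size 1 → block sizes [3, 1]

Assembling the blocks gives a Jordan form
J =
  [6, 1, 0, 0]
  [0, 6, 1, 0]
  [0, 0, 6, 0]
  [0, 0, 0, 6]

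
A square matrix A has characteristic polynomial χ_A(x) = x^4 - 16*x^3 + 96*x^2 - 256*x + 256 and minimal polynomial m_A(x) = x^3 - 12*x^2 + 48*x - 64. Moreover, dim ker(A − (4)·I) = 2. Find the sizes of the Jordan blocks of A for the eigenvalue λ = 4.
Block sizes for λ = 4: [3, 1]

Step 1 — from the characteristic polynomial, algebraic multiplicity of λ = 4 is 4. From dim ker(A − (4)·I) = 2, there are exactly 2 Jordan blocks for λ = 4.
Step 2 — from the minimal polynomial, the factor (x − 4)^3 tells us the largest block for λ = 4 has size 3.
Step 3 — with total size 4, 2 blocks, and largest block 3, the block sizes (in nonincreasing order) are [3, 1].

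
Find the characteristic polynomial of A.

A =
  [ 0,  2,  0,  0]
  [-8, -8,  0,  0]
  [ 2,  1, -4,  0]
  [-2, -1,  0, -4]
x^4 + 16*x^3 + 96*x^2 + 256*x + 256

Expanding det(x·I − A) (e.g. by cofactor expansion or by noting that A is similar to its Jordan form J, which has the same characteristic polynomial as A) gives
  χ_A(x) = x^4 + 16*x^3 + 96*x^2 + 256*x + 256
which factors as (x + 4)^4. The eigenvalues (with algebraic multiplicities) are λ = -4 with multiplicity 4.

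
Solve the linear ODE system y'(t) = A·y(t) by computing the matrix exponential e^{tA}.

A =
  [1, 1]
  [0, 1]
e^{tA} =
  [exp(t), t*exp(t)]
  [0, exp(t)]

Strategy: write A = P · J · P⁻¹ where J is a Jordan canonical form, so e^{tA} = P · e^{tJ} · P⁻¹, and e^{tJ} can be computed block-by-block.

A has Jordan form
J =
  [1, 1]
  [0, 1]
(up to reordering of blocks).

Per-block formulas:
  For a 2×2 Jordan block J_2(1): exp(t · J_2(1)) = e^(1t)·(I + t·N), where N is the 2×2 nilpotent shift.

After assembling e^{tJ} and conjugating by P, we get:

e^{tA} =
  [exp(t), t*exp(t)]
  [0, exp(t)]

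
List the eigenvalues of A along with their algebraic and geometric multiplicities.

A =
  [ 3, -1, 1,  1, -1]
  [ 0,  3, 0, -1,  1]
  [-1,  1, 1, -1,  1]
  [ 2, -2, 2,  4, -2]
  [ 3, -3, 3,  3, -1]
λ = 2: alg = 5, geom = 3

Step 1 — factor the characteristic polynomial to read off the algebraic multiplicities:
  χ_A(x) = (x - 2)^5

Step 2 — compute geometric multiplicities via the rank-nullity identity g(λ) = n − rank(A − λI):
  rank(A − (2)·I) = 2, so dim ker(A − (2)·I) = n − 2 = 3

Summary:
  λ = 2: algebraic multiplicity = 5, geometric multiplicity = 3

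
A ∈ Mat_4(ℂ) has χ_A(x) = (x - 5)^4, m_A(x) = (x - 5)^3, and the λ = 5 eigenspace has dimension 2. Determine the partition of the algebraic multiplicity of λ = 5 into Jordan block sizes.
Block sizes for λ = 5: [3, 1]

Step 1 — from the characteristic polynomial, algebraic multiplicity of λ = 5 is 4. From dim ker(A − (5)·I) = 2, there are exactly 2 Jordan blocks for λ = 5.
Step 2 — from the minimal polynomial, the factor (x − 5)^3 tells us the largest block for λ = 5 has size 3.
Step 3 — with total size 4, 2 blocks, and largest block 3, the block sizes (in nonincreasing order) are [3, 1].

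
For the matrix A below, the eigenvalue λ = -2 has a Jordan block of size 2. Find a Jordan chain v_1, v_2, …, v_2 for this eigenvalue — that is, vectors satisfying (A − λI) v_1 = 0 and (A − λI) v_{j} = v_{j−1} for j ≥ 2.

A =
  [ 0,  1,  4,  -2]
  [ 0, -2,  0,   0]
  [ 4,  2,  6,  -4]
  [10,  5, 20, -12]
A Jordan chain for λ = -2 of length 2:
v_1 = (2, 0, 4, 10)ᵀ
v_2 = (1, 0, 0, 0)ᵀ

Let N = A − (-2)·I. We want v_2 with N^2 v_2 = 0 but N^1 v_2 ≠ 0; then v_{j-1} := N · v_j for j = 2, …, 2.

Pick v_2 = (1, 0, 0, 0)ᵀ.
Then v_1 = N · v_2 = (2, 0, 4, 10)ᵀ.

Sanity check: (A − (-2)·I) v_1 = (0, 0, 0, 0)ᵀ = 0. ✓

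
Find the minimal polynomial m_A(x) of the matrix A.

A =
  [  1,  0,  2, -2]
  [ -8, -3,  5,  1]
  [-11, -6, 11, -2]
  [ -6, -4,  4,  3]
x^3 - 9*x^2 + 27*x - 27

The characteristic polynomial is χ_A(x) = (x - 3)^4, so the eigenvalues are known. The minimal polynomial is
  m_A(x) = Π_λ (x − λ)^{k_λ}
where k_λ is the size of the *largest* Jordan block for λ (equivalently, the smallest k with (A − λI)^k v = 0 for every generalised eigenvector v of λ).

  λ = 3: largest Jordan block has size 3, contributing (x − 3)^3

So m_A(x) = (x - 3)^3 = x^3 - 9*x^2 + 27*x - 27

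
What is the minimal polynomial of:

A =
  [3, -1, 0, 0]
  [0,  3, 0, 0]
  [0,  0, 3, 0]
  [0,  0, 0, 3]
x^2 - 6*x + 9

The characteristic polynomial is χ_A(x) = (x - 3)^4, so the eigenvalues are known. The minimal polynomial is
  m_A(x) = Π_λ (x − λ)^{k_λ}
where k_λ is the size of the *largest* Jordan block for λ (equivalently, the smallest k with (A − λI)^k v = 0 for every generalised eigenvector v of λ).

  λ = 3: largest Jordan block has size 2, contributing (x − 3)^2

So m_A(x) = (x - 3)^2 = x^2 - 6*x + 9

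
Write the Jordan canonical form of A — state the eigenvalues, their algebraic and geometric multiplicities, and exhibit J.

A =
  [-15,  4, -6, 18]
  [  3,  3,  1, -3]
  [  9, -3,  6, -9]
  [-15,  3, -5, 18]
J_3(3) ⊕ J_1(3)

The characteristic polynomial is
  det(x·I − A) = x^4 - 12*x^3 + 54*x^2 - 108*x + 81 = (x - 3)^4

Eigenvalues and multiplicities (the geometric multiplicity of λ is n − rank(A − λI), which equals the number of Jordan blocks for λ):
  λ = 3: algebraic multiplicity = 4, geometric multiplicity = 2

Determining the block sizes for each eigenvalue:
  λ = 3: with am = 4 and gm = 2, the partition is not yet determined (e.g. several partitions of 4 into 2 parts exist). Let N = A − (3)·I. Computing rank(N^1) = 2, rank(N^2) = 1, rank(N^3) = 0; the number of blocks of size ≥ j is rank(N^{j−1}) − rank(N^j), giving [2, 1, 1]. So we have 1 block(s) of size 3, 1 block(s) of size 1 → block sizes [3, 1]

Assembling the blocks gives a Jordan form
J =
  [3, 1, 0, 0]
  [0, 3, 1, 0]
  [0, 0, 3, 0]
  [0, 0, 0, 3]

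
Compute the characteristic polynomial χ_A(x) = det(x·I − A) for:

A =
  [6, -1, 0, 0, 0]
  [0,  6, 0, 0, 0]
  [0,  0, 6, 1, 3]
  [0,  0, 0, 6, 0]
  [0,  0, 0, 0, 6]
x^5 - 30*x^4 + 360*x^3 - 2160*x^2 + 6480*x - 7776

Expanding det(x·I − A) (e.g. by cofactor expansion or by noting that A is similar to its Jordan form J, which has the same characteristic polynomial as A) gives
  χ_A(x) = x^5 - 30*x^4 + 360*x^3 - 2160*x^2 + 6480*x - 7776
which factors as (x - 6)^5. The eigenvalues (with algebraic multiplicities) are λ = 6 with multiplicity 5.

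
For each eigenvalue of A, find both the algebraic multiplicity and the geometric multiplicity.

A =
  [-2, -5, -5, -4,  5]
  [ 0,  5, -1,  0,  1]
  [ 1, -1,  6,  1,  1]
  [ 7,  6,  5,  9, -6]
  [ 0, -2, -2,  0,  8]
λ = 2: alg = 1, geom = 1; λ = 6: alg = 4, geom = 2

Step 1 — factor the characteristic polynomial to read off the algebraic multiplicities:
  χ_A(x) = (x - 6)^4*(x - 2)

Step 2 — compute geometric multiplicities via the rank-nullity identity g(λ) = n − rank(A − λI):
  rank(A − (2)·I) = 4, so dim ker(A − (2)·I) = n − 4 = 1
  rank(A − (6)·I) = 3, so dim ker(A − (6)·I) = n − 3 = 2

Summary:
  λ = 2: algebraic multiplicity = 1, geometric multiplicity = 1
  λ = 6: algebraic multiplicity = 4, geometric multiplicity = 2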